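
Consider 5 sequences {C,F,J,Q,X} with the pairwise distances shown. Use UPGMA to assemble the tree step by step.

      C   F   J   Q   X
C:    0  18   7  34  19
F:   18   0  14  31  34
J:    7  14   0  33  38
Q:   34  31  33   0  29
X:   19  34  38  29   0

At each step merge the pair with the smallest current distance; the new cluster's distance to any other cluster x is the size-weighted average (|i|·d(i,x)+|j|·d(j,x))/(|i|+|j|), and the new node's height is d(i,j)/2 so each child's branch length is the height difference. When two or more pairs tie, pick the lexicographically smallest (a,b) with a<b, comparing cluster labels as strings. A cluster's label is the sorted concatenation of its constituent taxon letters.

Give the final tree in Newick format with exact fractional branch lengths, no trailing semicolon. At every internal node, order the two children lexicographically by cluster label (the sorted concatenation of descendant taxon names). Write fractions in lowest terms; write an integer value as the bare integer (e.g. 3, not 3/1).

iteration 1: select C,J (d=7); attach at lengths (7/2, 7/2); label the merged cluster CJ
  updated: d(CJ,F)=16, d(CJ,Q)=67/2, d(CJ,X)=57/2
iteration 2: select CJ,F (d=16); attach at lengths (9/2, 8); label the merged cluster CFJ
  updated: d(CFJ,Q)=98/3, d(CFJ,X)=91/3
iteration 3: select Q,X (d=29); attach at lengths (29/2, 29/2); label the merged cluster QX
  updated: d(CFJ,QX)=63/2
iteration 4: select CFJ,QX (d=63/2); attach at lengths (31/4, 5/4); label the merged cluster CFJQX
final tree: (((C:7/2,J:7/2):9/2,F:8):31/4,(Q:29/2,X:29/2):5/4)
total length: 115/2

(((C:7/2,J:7/2):9/2,F:8):31/4,(Q:29/2,X:29/2):5/4)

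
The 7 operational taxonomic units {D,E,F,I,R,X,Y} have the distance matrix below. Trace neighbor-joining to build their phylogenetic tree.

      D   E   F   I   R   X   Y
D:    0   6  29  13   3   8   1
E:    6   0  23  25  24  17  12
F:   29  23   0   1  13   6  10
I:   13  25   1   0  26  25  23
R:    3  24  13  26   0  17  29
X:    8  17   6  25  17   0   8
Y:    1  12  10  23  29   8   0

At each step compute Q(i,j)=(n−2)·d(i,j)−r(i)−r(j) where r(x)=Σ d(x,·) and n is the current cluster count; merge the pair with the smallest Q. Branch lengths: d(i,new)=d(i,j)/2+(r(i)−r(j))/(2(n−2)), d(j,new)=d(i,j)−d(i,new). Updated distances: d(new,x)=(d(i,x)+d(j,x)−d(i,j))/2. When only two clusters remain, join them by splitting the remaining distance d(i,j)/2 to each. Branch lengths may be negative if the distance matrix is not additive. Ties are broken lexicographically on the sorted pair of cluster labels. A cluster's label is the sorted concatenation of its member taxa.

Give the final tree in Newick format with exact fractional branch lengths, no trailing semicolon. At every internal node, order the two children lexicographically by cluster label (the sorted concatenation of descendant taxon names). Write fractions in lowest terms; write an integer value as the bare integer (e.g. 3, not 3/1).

iteration 1: select F,I (d=1, Q=-190); attach at lengths (-13/5, 18/5); label the merged cluster FI
  updated: d(D,FI)=41/2, d(E,FI)=47/2, d(FI,R)=19, d(FI,X)=15, d(FI,Y)=16
iteration 2: select D,R (d=3, Q=-237/2); attach at lengths (-83/16, 131/16); label the merged cluster DR
  updated: d(DR,E)=27/2, d(DR,FI)=73/4, d(DR,X)=11, d(DR,Y)=27/2
iteration 3: select DR,E (d=27/2, Q=-327/4); attach at lengths (41/8, 67/8); label the merged cluster DER
  updated: d(DER,FI)=113/8, d(DER,X)=29/4, d(DER,Y)=6
iteration 4: select DER,Y (d=6, Q=-363/8); attach at lengths (75/32, 117/32); label the merged cluster DERY
  updated: d(DERY,FI)=193/16, d(DERY,X)=37/8
iteration 5: select DERY,FI (d=193/16, Q=-507/16); attach at lengths (27/32, 359/32); label the merged cluster DEFIRY
  updated: d(DEFIRY,X)=121/32
iteration 6: select DEFIRY,X (d=121/32); attach at lengths (121/64, 121/64); label the merged cluster DEFIRXY
final tree: (((((D:-83/16,R:131/16):41/8,E:67/8):75/32,Y:117/32):27/32,(F:-13/5,I:18/5):359/32):121/64,X:121/64)
total length: 1259/32

(((((D:-83/16,R:131/16):41/8,E:67/8):75/32,Y:117/32):27/32,(F:-13/5,I:18/5):359/32):121/64,X:121/64)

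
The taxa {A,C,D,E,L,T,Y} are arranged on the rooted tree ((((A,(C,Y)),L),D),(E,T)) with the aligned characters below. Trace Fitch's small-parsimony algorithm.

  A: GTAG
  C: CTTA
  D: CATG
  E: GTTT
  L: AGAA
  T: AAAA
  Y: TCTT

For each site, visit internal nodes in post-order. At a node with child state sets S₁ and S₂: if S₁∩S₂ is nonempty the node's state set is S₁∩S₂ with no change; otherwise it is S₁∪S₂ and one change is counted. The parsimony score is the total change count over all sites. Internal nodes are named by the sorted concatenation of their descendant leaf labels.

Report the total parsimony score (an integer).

16

CY@0: {C} ∪ {T} = {C,T} (union, +1)
ACY@0: {G} ∪ {C,T} = {C,G,T} (union, +1)
ACLY@0: {C,G,T} ∪ {A} = {A,C,G,T} (union, +1)
ACDLY@0: {A,C,G,T} ∩ {C} = {C} (intersection, +0)
ET@0: {G} ∪ {A} = {A,G} (union, +1)
ACDELTY@0: {C} ∪ {A,G} = {A,C,G} (union, +1)
CY@1: {T} ∪ {C} = {C,T} (union, +1)
ACY@1: {T} ∩ {C,T} = {T} (intersection, +0)
ACLY@1: {T} ∪ {G} = {G,T} (union, +1)
ACDLY@1: {G,T} ∪ {A} = {A,G,T} (union, +1)
ET@1: {T} ∪ {A} = {A,T} (union, +1)
ACDELTY@1: {A,G,T} ∩ {A,T} = {A,T} (intersection, +0)
CY@2: {T} ∩ {T} = {T} (intersection, +0)
ACY@2: {A} ∪ {T} = {A,T} (union, +1)
ACLY@2: {A,T} ∩ {A} = {A} (intersection, +0)
ACDLY@2: {A} ∪ {T} = {A,T} (union, +1)
ET@2: {T} ∪ {A} = {A,T} (union, +1)
ACDELTY@2: {A,T} ∩ {A,T} = {A,T} (intersection, +0)
CY@3: {A} ∪ {T} = {A,T} (union, +1)
ACY@3: {G} ∪ {A,T} = {A,G,T} (union, +1)
ACLY@3: {A,G,T} ∩ {A} = {A} (intersection, +0)
ACDLY@3: {A} ∪ {G} = {A,G} (union, +1)
ET@3: {T} ∪ {A} = {A,T} (union, +1)
ACDELTY@3: {A,G} ∩ {A,T} = {A} (intersection, +0)
per-site changes: [5, 4, 3, 4]; total = 16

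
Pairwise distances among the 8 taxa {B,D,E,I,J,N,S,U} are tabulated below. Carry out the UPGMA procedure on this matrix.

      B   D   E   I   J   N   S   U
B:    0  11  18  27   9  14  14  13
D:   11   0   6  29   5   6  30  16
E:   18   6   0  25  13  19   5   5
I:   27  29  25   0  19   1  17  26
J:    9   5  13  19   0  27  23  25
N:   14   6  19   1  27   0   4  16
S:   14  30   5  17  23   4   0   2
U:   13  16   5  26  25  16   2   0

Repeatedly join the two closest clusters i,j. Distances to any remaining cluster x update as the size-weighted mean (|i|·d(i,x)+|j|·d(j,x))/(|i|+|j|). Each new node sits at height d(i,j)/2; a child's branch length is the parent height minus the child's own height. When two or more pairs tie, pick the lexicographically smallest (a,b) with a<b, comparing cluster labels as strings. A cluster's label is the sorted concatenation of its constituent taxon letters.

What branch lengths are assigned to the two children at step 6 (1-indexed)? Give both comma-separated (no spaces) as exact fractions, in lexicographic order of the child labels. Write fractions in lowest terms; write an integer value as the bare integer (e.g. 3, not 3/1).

34/9,113/18

iteration 1: select I,N (d=1); attach at lengths (1/2, 1/2); label the merged cluster IN
  updated: d(B,IN)=41/2, d(D,IN)=35/2, d(E,IN)=22, d(IN,J)=23, d(IN,S)=21/2, d(IN,U)=21
iteration 2: select S,U (d=2); attach at lengths (1, 1); label the merged cluster SU
  updated: d(B,SU)=27/2, d(D,SU)=23, d(E,SU)=5, d(IN,SU)=63/4, d(J,SU)=24
iteration 3: select D,J (d=5); attach at lengths (5/2, 5/2); label the merged cluster DJ
  updated: d(B,DJ)=10, d(DJ,E)=19/2, d(DJ,IN)=81/4, d(DJ,SU)=47/2
iteration 4: select E,SU (d=5); attach at lengths (5/2, 3/2); label the merged cluster ESU
  updated: d(B,ESU)=15, d(DJ,ESU)=113/6, d(ESU,IN)=107/6
iteration 5: select B,DJ (d=10); attach at lengths (5, 5/2); label the merged cluster BDJ
  updated: d(BDJ,ESU)=158/9, d(BDJ,IN)=61/3
iteration 6: select BDJ,ESU (d=158/9); attach at lengths (34/9, 113/18); label the merged cluster BDEJSU
  updated: d(BDEJSU,IN)=229/12
iteration 7: select BDEJSU,IN (d=229/12); attach at lengths (55/72, 217/24); label the merged cluster BDEIJNSU
final tree: (((B:5,(D:5/2,J:5/2):5/2):34/9,(E:5/2,(S:1,U:1):3/2):113/18):55/72,(I:1/2,N:1/2):217/24)
total length: 1417/36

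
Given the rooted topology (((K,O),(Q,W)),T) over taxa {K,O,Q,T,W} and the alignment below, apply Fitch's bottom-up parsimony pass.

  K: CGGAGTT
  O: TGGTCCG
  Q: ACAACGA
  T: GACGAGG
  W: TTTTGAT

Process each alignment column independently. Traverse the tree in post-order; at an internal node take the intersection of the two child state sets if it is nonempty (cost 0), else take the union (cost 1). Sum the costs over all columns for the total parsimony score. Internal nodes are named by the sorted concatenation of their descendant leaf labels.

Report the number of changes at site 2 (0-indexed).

3

site 0, node KO: K={C} ∪ O={T} → {C,T} (+1)
site 0, node QW: Q={A} ∪ W={T} → {A,T} (+1)
site 0, node KOQW: KO={C,T} ∩ QW={A,T} → {T} (+0)
site 0, node KOQTW: KOQW={T} ∪ T={G} → {G,T} (+1)
site 1, node KO: K={G} ∩ O={G} → {G} (+0)
site 1, node QW: Q={C} ∪ W={T} → {C,T} (+1)
site 1, node KOQW: KO={G} ∪ QW={C,T} → {C,G,T} (+1)
site 1, node KOQTW: KOQW={C,G,T} ∪ T={A} → {A,C,G,T} (+1)
site 2, node KO: K={G} ∩ O={G} → {G} (+0)
site 2, node QW: Q={A} ∪ W={T} → {A,T} (+1)
site 2, node KOQW: KO={G} ∪ QW={A,T} → {A,G,T} (+1)
site 2, node KOQTW: KOQW={A,G,T} ∪ T={C} → {A,C,G,T} (+1)
site 3, node KO: K={A} ∪ O={T} → {A,T} (+1)
site 3, node QW: Q={A} ∪ W={T} → {A,T} (+1)
site 3, node KOQW: KO={A,T} ∩ QW={A,T} → {A,T} (+0)
site 3, node KOQTW: KOQW={A,T} ∪ T={G} → {A,G,T} (+1)
site 4, node KO: K={G} ∪ O={C} → {C,G} (+1)
site 4, node QW: Q={C} ∪ W={G} → {C,G} (+1)
site 4, node KOQW: KO={C,G} ∩ QW={C,G} → {C,G} (+0)
site 4, node KOQTW: KOQW={C,G} ∪ T={A} → {A,C,G} (+1)
site 5, node KO: K={T} ∪ O={C} → {C,T} (+1)
site 5, node QW: Q={G} ∪ W={A} → {A,G} (+1)
site 5, node KOQW: KO={C,T} ∪ QW={A,G} → {A,C,G,T} (+1)
site 5, node KOQTW: KOQW={A,C,G,T} ∩ T={G} → {G} (+0)
site 6, node KO: K={T} ∪ O={G} → {G,T} (+1)
site 6, node QW: Q={A} ∪ W={T} → {A,T} (+1)
site 6, node KOQW: KO={G,T} ∩ QW={A,T} → {T} (+0)
site 6, node KOQTW: KOQW={T} ∪ T={G} → {G,T} (+1)
per-site changes: [3, 3, 3, 3, 3, 3, 3]; total = 21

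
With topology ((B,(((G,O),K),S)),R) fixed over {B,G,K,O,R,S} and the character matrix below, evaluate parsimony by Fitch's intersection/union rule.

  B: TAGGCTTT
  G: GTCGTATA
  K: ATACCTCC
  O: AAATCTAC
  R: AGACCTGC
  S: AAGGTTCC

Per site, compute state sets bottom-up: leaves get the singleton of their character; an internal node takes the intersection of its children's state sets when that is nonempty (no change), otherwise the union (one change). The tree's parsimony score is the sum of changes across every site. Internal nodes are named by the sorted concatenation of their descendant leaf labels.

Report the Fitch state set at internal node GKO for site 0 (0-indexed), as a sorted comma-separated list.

A

[col 0] GO: children G:{G}, O:{A} ∪→ {A,G}; cost 1
[col 0] GKO: children GO:{A,G}, K:{A} ∩→ {A}; cost 0
[col 0] GKOS: children GKO:{A}, S:{A} ∩→ {A}; cost 0
[col 0] BGKOS: children B:{T}, GKOS:{A} ∪→ {A,T}; cost 1
[col 0] BGKORS: children BGKOS:{A,T}, R:{A} ∩→ {A}; cost 0
[col 1] GO: children G:{T}, O:{A} ∪→ {A,T}; cost 1
[col 1] GKO: children GO:{A,T}, K:{T} ∩→ {T}; cost 0
[col 1] GKOS: children GKO:{T}, S:{A} ∪→ {A,T}; cost 1
[col 1] BGKOS: children B:{A}, GKOS:{A,T} ∩→ {A}; cost 0
[col 1] BGKORS: children BGKOS:{A}, R:{G} ∪→ {A,G}; cost 1
[col 2] GO: children G:{C}, O:{A} ∪→ {A,C}; cost 1
[col 2] GKO: children GO:{A,C}, K:{A} ∩→ {A}; cost 0
[col 2] GKOS: children GKO:{A}, S:{G} ∪→ {A,G}; cost 1
[col 2] BGKOS: children B:{G}, GKOS:{A,G} ∩→ {G}; cost 0
[col 2] BGKORS: children BGKOS:{G}, R:{A} ∪→ {A,G}; cost 1
[col 3] GO: children G:{G}, O:{T} ∪→ {G,T}; cost 1
[col 3] GKO: children GO:{G,T}, K:{C} ∪→ {C,G,T}; cost 1
[col 3] GKOS: children GKO:{C,G,T}, S:{G} ∩→ {G}; cost 0
[col 3] BGKOS: children B:{G}, GKOS:{G} ∩→ {G}; cost 0
[col 3] BGKORS: children BGKOS:{G}, R:{C} ∪→ {C,G}; cost 1
[col 4] GO: children G:{T}, O:{C} ∪→ {C,T}; cost 1
[col 4] GKO: children GO:{C,T}, K:{C} ∩→ {C}; cost 0
[col 4] GKOS: children GKO:{C}, S:{T} ∪→ {C,T}; cost 1
[col 4] BGKOS: children B:{C}, GKOS:{C,T} ∩→ {C}; cost 0
[col 4] BGKORS: children BGKOS:{C}, R:{C} ∩→ {C}; cost 0
[col 5] GO: children G:{A}, O:{T} ∪→ {A,T}; cost 1
[col 5] GKO: children GO:{A,T}, K:{T} ∩→ {T}; cost 0
[col 5] GKOS: children GKO:{T}, S:{T} ∩→ {T}; cost 0
[col 5] BGKOS: children B:{T}, GKOS:{T} ∩→ {T}; cost 0
[col 5] BGKORS: children BGKOS:{T}, R:{T} ∩→ {T}; cost 0
[col 6] GO: children G:{T}, O:{A} ∪→ {A,T}; cost 1
[col 6] GKO: children GO:{A,T}, K:{C} ∪→ {A,C,T}; cost 1
[col 6] GKOS: children GKO:{A,C,T}, S:{C} ∩→ {C}; cost 0
[col 6] BGKOS: children B:{T}, GKOS:{C} ∪→ {C,T}; cost 1
[col 6] BGKORS: children BGKOS:{C,T}, R:{G} ∪→ {C,G,T}; cost 1
[col 7] GO: children G:{A}, O:{C} ∪→ {A,C}; cost 1
[col 7] GKO: children GO:{A,C}, K:{C} ∩→ {C}; cost 0
[col 7] GKOS: children GKO:{C}, S:{C} ∩→ {C}; cost 0
[col 7] BGKOS: children B:{T}, GKOS:{C} ∪→ {C,T}; cost 1
[col 7] BGKORS: children BGKOS:{C,T}, R:{C} ∩→ {C}; cost 0
per-site changes: [2, 3, 3, 3, 2, 1, 4, 2]; total = 20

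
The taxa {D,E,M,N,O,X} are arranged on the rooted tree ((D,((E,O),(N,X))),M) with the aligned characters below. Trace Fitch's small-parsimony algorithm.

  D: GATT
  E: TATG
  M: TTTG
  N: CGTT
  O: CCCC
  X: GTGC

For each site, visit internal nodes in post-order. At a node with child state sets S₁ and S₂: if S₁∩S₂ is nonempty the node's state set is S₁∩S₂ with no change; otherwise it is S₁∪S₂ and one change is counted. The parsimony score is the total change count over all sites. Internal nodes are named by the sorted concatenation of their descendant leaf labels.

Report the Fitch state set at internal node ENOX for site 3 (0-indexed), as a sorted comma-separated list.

EO@0: {T} ∪ {C} = {C,T} (union, +1)
NX@0: {C} ∪ {G} = {C,G} (union, +1)
ENOX@0: {C,T} ∩ {C,G} = {C} (intersection, +0)
DENOX@0: {G} ∪ {C} = {C,G} (union, +1)
DEMNOX@0: {C,G} ∪ {T} = {C,G,T} (union, +1)
EO@1: {A} ∪ {C} = {A,C} (union, +1)
NX@1: {G} ∪ {T} = {G,T} (union, +1)
ENOX@1: {A,C} ∪ {G,T} = {A,C,G,T} (union, +1)
DENOX@1: {A} ∩ {A,C,G,T} = {A} (intersection, +0)
DEMNOX@1: {A} ∪ {T} = {A,T} (union, +1)
EO@2: {T} ∪ {C} = {C,T} (union, +1)
NX@2: {T} ∪ {G} = {G,T} (union, +1)
ENOX@2: {C,T} ∩ {G,T} = {T} (intersection, +0)
DENOX@2: {T} ∩ {T} = {T} (intersection, +0)
DEMNOX@2: {T} ∩ {T} = {T} (intersection, +0)
EO@3: {G} ∪ {C} = {C,G} (union, +1)
NX@3: {T} ∪ {C} = {C,T} (union, +1)
ENOX@3: {C,G} ∩ {C,T} = {C} (intersection, +0)
DENOX@3: {T} ∪ {C} = {C,T} (union, +1)
DEMNOX@3: {C,T} ∪ {G} = {C,G,T} (union, +1)
per-site changes: [4, 4, 2, 4]; total = 14

C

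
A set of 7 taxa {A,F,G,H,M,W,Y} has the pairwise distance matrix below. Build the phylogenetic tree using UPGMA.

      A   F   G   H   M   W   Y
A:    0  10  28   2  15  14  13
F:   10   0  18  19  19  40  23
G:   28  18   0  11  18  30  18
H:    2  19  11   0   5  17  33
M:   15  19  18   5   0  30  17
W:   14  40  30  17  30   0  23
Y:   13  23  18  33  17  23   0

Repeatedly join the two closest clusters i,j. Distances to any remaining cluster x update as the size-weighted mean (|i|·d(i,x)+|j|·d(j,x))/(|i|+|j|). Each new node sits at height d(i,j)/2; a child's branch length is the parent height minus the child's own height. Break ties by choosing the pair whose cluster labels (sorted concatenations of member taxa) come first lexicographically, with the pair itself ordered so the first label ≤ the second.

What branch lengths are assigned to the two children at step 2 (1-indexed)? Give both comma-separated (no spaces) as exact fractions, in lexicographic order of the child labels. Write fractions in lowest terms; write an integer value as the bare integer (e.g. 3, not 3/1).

step 1: merge (A,H) at d=2; branch lengths A→1, H→1; new cluster AH
  updated: d(AH,F)=29/2, d(AH,G)=39/2, d(AH,M)=10, d(AH,W)=31/2, d(AH,Y)=23
step 2: merge (AH,M) at d=10; branch lengths AH→4, M→5; new cluster AHM
  updated: d(AHM,F)=16, d(AHM,G)=19, d(AHM,W)=61/3, d(AHM,Y)=21
step 3: merge (AHM,F) at d=16; branch lengths AHM→3, F→8; new cluster AFHM
  updated: d(AFHM,G)=75/4, d(AFHM,W)=101/4, d(AFHM,Y)=43/2
step 4: merge (G,Y) at d=18; branch lengths G→9, Y→9; new cluster GY
  updated: d(AFHM,GY)=161/8, d(GY,W)=53/2
step 5: merge (AFHM,GY) at d=161/8; branch lengths AFHM→33/16, GY→17/16; new cluster AFGHMY
  updated: d(AFGHMY,W)=77/3
step 6: merge (AFGHMY,W) at d=77/3; branch lengths AFGHMY→133/48, W→77/6; new cluster AFGHMWY
final tree: (((((A:1,H:1):4,M:5):3,F:8):33/16,(G:9,Y:9):17/16):133/48,W:77/6)
total length: 2819/48

4,5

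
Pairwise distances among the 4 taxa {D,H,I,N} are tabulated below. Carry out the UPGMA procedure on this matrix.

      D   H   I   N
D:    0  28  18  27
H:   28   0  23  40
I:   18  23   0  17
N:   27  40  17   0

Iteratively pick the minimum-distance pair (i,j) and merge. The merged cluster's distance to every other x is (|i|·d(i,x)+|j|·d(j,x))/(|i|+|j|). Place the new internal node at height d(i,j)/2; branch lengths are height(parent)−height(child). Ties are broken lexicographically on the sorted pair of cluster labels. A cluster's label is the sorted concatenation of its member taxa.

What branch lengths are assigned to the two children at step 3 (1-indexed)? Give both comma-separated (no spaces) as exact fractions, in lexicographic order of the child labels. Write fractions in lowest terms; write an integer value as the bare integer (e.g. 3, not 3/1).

47/12,91/6

1. join I+N (d=17) ⇒ IN; edges |I|=17/2, |N|=17/2
  updated: d(D,IN)=45/2, d(H,IN)=63/2
2. join D+IN (d=45/2) ⇒ DIN; edges |D|=45/4, |IN|=11/4
  updated: d(DIN,H)=91/3
3. join DIN+H (d=91/3) ⇒ DHIN; edges |DIN|=47/12, |H|=91/6
final tree: ((D:45/4,(I:17/2,N:17/2):11/4):47/12,H:91/6)
total length: 601/12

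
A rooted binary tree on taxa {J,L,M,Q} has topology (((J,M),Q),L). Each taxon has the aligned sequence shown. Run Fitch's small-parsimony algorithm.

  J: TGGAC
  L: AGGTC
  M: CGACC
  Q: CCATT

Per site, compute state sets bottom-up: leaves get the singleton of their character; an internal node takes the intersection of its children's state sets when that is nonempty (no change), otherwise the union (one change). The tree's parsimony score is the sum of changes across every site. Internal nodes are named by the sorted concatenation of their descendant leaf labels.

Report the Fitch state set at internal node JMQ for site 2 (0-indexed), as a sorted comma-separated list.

A

site 0, node JM: J={T} ∪ M={C} → {C,T} (+1)
site 0, node JMQ: JM={C,T} ∩ Q={C} → {C} (+0)
site 0, node JLMQ: JMQ={C} ∪ L={A} → {A,C} (+1)
site 1, node JM: J={G} ∩ M={G} → {G} (+0)
site 1, node JMQ: JM={G} ∪ Q={C} → {C,G} (+1)
site 1, node JLMQ: JMQ={C,G} ∩ L={G} → {G} (+0)
site 2, node JM: J={G} ∪ M={A} → {A,G} (+1)
site 2, node JMQ: JM={A,G} ∩ Q={A} → {A} (+0)
site 2, node JLMQ: JMQ={A} ∪ L={G} → {A,G} (+1)
site 3, node JM: J={A} ∪ M={C} → {A,C} (+1)
site 3, node JMQ: JM={A,C} ∪ Q={T} → {A,C,T} (+1)
site 3, node JLMQ: JMQ={A,C,T} ∩ L={T} → {T} (+0)
site 4, node JM: J={C} ∩ M={C} → {C} (+0)
site 4, node JMQ: JM={C} ∪ Q={T} → {C,T} (+1)
site 4, node JLMQ: JMQ={C,T} ∩ L={C} → {C} (+0)
per-site changes: [2, 1, 2, 2, 1]; total = 8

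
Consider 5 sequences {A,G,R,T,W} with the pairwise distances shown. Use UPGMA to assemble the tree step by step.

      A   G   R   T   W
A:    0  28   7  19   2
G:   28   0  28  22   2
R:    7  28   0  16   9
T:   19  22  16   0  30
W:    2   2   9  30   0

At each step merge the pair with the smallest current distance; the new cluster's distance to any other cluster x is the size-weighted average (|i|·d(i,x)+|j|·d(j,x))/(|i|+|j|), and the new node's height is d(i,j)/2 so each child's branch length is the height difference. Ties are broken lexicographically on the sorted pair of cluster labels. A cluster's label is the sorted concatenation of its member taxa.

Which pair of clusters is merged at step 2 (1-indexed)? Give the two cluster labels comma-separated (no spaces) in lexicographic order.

AW,R

1. join A+W (d=2) ⇒ AW; edges |A|=1, |W|=1
  updated: d(AW,G)=15, d(AW,R)=8, d(AW,T)=49/2
2. join AW+R (d=8) ⇒ ARW; edges |AW|=3, |R|=4
  updated: d(ARW,G)=58/3, d(ARW,T)=65/3
3. join ARW+G (d=58/3) ⇒ AGRW; edges |ARW|=17/3, |G|=29/3
  updated: d(AGRW,T)=87/4
4. join AGRW+T (d=87/4) ⇒ AGRTW; edges |AGRW|=29/24, |T|=87/8
final tree: ((((A:1,W:1):3,R:4):17/3,G:29/3):29/24,T:87/8)
total length: 437/12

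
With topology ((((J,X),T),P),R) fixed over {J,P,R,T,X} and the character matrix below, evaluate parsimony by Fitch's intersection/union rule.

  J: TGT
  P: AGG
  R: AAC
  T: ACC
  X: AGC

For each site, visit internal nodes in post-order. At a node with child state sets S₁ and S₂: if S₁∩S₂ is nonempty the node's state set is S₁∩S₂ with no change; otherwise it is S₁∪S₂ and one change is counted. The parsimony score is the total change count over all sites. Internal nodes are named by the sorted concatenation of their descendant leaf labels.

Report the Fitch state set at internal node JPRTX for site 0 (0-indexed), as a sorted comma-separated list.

JX@0: {T} ∪ {A} = {A,T} (union, +1)
JTX@0: {A,T} ∩ {A} = {A} (intersection, +0)
JPTX@0: {A} ∩ {A} = {A} (intersection, +0)
JPRTX@0: {A} ∩ {A} = {A} (intersection, +0)
JX@1: {G} ∩ {G} = {G} (intersection, +0)
JTX@1: {G} ∪ {C} = {C,G} (union, +1)
JPTX@1: {C,G} ∩ {G} = {G} (intersection, +0)
JPRTX@1: {G} ∪ {A} = {A,G} (union, +1)
JX@2: {T} ∪ {C} = {C,T} (union, +1)
JTX@2: {C,T} ∩ {C} = {C} (intersection, +0)
JPTX@2: {C} ∪ {G} = {C,G} (union, +1)
JPRTX@2: {C,G} ∩ {C} = {C} (intersection, +0)
per-site changes: [1, 2, 2]; total = 5

A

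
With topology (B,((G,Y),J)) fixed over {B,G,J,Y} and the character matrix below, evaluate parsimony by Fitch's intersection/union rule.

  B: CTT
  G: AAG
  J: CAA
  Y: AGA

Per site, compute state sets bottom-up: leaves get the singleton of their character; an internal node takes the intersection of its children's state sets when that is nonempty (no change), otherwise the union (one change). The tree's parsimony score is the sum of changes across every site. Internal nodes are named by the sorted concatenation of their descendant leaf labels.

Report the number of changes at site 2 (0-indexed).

2

[col 0] GY: children G:{A}, Y:{A} ∩→ {A}; cost 0
[col 0] GJY: children GY:{A}, J:{C} ∪→ {A,C}; cost 1
[col 0] BGJY: children B:{C}, GJY:{A,C} ∩→ {C}; cost 0
[col 1] GY: children G:{A}, Y:{G} ∪→ {A,G}; cost 1
[col 1] GJY: children GY:{A,G}, J:{A} ∩→ {A}; cost 0
[col 1] BGJY: children B:{T}, GJY:{A} ∪→ {A,T}; cost 1
[col 2] GY: children G:{G}, Y:{A} ∪→ {A,G}; cost 1
[col 2] GJY: children GY:{A,G}, J:{A} ∩→ {A}; cost 0
[col 2] BGJY: children B:{T}, GJY:{A} ∪→ {A,T}; cost 1
per-site changes: [1, 2, 2]; total = 5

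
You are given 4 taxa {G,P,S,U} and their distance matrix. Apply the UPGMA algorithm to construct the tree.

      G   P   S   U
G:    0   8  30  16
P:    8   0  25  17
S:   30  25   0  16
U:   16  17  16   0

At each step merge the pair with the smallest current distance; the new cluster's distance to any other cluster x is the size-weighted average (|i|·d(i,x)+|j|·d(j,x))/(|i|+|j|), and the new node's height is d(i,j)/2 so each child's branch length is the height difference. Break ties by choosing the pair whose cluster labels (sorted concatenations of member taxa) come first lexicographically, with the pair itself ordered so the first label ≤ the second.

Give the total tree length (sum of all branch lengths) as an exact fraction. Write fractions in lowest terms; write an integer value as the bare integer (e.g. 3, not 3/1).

34

iteration 1: select G,P (d=8); attach at lengths (4, 4); label the merged cluster GP
  updated: d(GP,S)=55/2, d(GP,U)=33/2
iteration 2: select S,U (d=16); attach at lengths (8, 8); label the merged cluster SU
  updated: d(GP,SU)=22
iteration 3: select GP,SU (d=22); attach at lengths (7, 3); label the merged cluster GPSU
final tree: ((G:4,P:4):7,(S:8,U:8):3)
total length: 34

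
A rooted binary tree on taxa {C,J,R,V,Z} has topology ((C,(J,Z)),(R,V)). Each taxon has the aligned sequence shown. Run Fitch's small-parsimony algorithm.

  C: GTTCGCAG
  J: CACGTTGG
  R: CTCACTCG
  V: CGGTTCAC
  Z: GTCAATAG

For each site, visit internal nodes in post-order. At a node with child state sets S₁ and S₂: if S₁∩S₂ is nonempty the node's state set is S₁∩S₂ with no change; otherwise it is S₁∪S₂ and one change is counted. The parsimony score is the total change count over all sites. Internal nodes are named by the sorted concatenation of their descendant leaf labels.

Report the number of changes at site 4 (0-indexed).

3

[col 0] JZ: children J:{C}, Z:{G} ∪→ {C,G}; cost 1
[col 0] CJZ: children C:{G}, JZ:{C,G} ∩→ {G}; cost 0
[col 0] RV: children R:{C}, V:{C} ∩→ {C}; cost 0
[col 0] CJRVZ: children CJZ:{G}, RV:{C} ∪→ {C,G}; cost 1
[col 1] JZ: children J:{A}, Z:{T} ∪→ {A,T}; cost 1
[col 1] CJZ: children C:{T}, JZ:{A,T} ∩→ {T}; cost 0
[col 1] RV: children R:{T}, V:{G} ∪→ {G,T}; cost 1
[col 1] CJRVZ: children CJZ:{T}, RV:{G,T} ∩→ {T}; cost 0
[col 2] JZ: children J:{C}, Z:{C} ∩→ {C}; cost 0
[col 2] CJZ: children C:{T}, JZ:{C} ∪→ {C,T}; cost 1
[col 2] RV: children R:{C}, V:{G} ∪→ {C,G}; cost 1
[col 2] CJRVZ: children CJZ:{C,T}, RV:{C,G} ∩→ {C}; cost 0
[col 3] JZ: children J:{G}, Z:{A} ∪→ {A,G}; cost 1
[col 3] CJZ: children C:{C}, JZ:{A,G} ∪→ {A,C,G}; cost 1
[col 3] RV: children R:{A}, V:{T} ∪→ {A,T}; cost 1
[col 3] CJRVZ: children CJZ:{A,C,G}, RV:{A,T} ∩→ {A}; cost 0
[col 4] JZ: children J:{T}, Z:{A} ∪→ {A,T}; cost 1
[col 4] CJZ: children C:{G}, JZ:{A,T} ∪→ {A,G,T}; cost 1
[col 4] RV: children R:{C}, V:{T} ∪→ {C,T}; cost 1
[col 4] CJRVZ: children CJZ:{A,G,T}, RV:{C,T} ∩→ {T}; cost 0
[col 5] JZ: children J:{T}, Z:{T} ∩→ {T}; cost 0
[col 5] CJZ: children C:{C}, JZ:{T} ∪→ {C,T}; cost 1
[col 5] RV: children R:{T}, V:{C} ∪→ {C,T}; cost 1
[col 5] CJRVZ: children CJZ:{C,T}, RV:{C,T} ∩→ {C,T}; cost 0
[col 6] JZ: children J:{G}, Z:{A} ∪→ {A,G}; cost 1
[col 6] CJZ: children C:{A}, JZ:{A,G} ∩→ {A}; cost 0
[col 6] RV: children R:{C}, V:{A} ∪→ {A,C}; cost 1
[col 6] CJRVZ: children CJZ:{A}, RV:{A,C} ∩→ {A}; cost 0
[col 7] JZ: children J:{G}, Z:{G} ∩→ {G}; cost 0
[col 7] CJZ: children C:{G}, JZ:{G} ∩→ {G}; cost 0
[col 7] RV: children R:{G}, V:{C} ∪→ {C,G}; cost 1
[col 7] CJRVZ: children CJZ:{G}, RV:{C,G} ∩→ {G}; cost 0
per-site changes: [2, 2, 2, 3, 3, 2, 2, 1]; total = 17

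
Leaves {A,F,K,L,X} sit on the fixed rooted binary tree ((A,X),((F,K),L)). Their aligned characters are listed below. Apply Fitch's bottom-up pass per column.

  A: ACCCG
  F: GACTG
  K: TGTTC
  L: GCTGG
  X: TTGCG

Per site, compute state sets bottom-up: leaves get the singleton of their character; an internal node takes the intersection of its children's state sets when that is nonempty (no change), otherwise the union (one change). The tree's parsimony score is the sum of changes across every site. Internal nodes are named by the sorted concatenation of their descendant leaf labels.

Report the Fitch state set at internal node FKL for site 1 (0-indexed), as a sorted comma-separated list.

AX@0: {A} ∪ {T} = {A,T} (union, +1)
FK@0: {G} ∪ {T} = {G,T} (union, +1)
FKL@0: {G,T} ∩ {G} = {G} (intersection, +0)
AFKLX@0: {A,T} ∪ {G} = {A,G,T} (union, +1)
AX@1: {C} ∪ {T} = {C,T} (union, +1)
FK@1: {A} ∪ {G} = {A,G} (union, +1)
FKL@1: {A,G} ∪ {C} = {A,C,G} (union, +1)
AFKLX@1: {C,T} ∩ {A,C,G} = {C} (intersection, +0)
AX@2: {C} ∪ {G} = {C,G} (union, +1)
FK@2: {C} ∪ {T} = {C,T} (union, +1)
FKL@2: {C,T} ∩ {T} = {T} (intersection, +0)
AFKLX@2: {C,G} ∪ {T} = {C,G,T} (union, +1)
AX@3: {C} ∩ {C} = {C} (intersection, +0)
FK@3: {T} ∩ {T} = {T} (intersection, +0)
FKL@3: {T} ∪ {G} = {G,T} (union, +1)
AFKLX@3: {C} ∪ {G,T} = {C,G,T} (union, +1)
AX@4: {G} ∩ {G} = {G} (intersection, +0)
FK@4: {G} ∪ {C} = {C,G} (union, +1)
FKL@4: {C,G} ∩ {G} = {G} (intersection, +0)
AFKLX@4: {G} ∩ {G} = {G} (intersection, +0)
per-site changes: [3, 3, 3, 2, 1]; total = 12

A,C,G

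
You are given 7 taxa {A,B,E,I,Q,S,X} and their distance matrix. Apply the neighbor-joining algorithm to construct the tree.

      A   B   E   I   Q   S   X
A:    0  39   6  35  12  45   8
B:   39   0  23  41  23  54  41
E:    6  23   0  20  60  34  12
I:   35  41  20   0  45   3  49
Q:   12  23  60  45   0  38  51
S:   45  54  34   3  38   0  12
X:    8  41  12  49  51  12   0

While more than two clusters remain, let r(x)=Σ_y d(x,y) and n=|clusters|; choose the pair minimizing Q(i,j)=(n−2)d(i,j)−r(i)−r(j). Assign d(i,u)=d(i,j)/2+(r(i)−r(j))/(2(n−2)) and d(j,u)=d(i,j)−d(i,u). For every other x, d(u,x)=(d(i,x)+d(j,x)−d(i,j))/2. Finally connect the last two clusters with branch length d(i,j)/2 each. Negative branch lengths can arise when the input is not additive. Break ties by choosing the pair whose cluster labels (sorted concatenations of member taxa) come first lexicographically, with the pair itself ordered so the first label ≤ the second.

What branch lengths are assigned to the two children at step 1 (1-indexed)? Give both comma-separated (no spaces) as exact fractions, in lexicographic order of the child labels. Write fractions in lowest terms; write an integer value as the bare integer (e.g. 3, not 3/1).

11/5,4/5

iteration 1: select I,S (d=3, Q=-364); attach at lengths (11/5, 4/5); label the merged cluster IS
  updated: d(A,IS)=77/2, d(B,IS)=46, d(E,IS)=51/2, d(IS,Q)=40, d(IS,X)=29
iteration 2: select B,Q (d=23, Q=-266); attach at lengths (39/4, 53/4); label the merged cluster BQ
  updated: d(A,BQ)=14, d(BQ,E)=30, d(BQ,IS)=63/2, d(BQ,X)=69/2
iteration 3: select BQ,IS (d=63/2, Q=-140); attach at lengths (40/3, 109/6); label the merged cluster BIQS
  updated: d(A,BIQS)=21/2, d(BIQS,E)=12, d(BIQS,X)=16
iteration 4: select A,X (d=8, Q=-89/2); attach at lengths (9/8, 55/8); label the merged cluster AX
  updated: d(AX,BIQS)=37/4, d(AX,E)=5
iteration 5: select AX,BIQS (d=37/4, Q=-105/4); attach at lengths (9/8, 65/8); label the merged cluster ABIQSX
  updated: d(ABIQSX,E)=31/8
iteration 6: select ABIQSX,E (d=31/8); attach at lengths (31/16, 31/16); label the merged cluster ABEIQSX
final tree: (((A:9/8,X:55/8):9/8,((B:39/4,Q:53/4):40/3,(I:11/5,S:4/5):109/6):65/8):31/16,E:31/16)
total length: 629/8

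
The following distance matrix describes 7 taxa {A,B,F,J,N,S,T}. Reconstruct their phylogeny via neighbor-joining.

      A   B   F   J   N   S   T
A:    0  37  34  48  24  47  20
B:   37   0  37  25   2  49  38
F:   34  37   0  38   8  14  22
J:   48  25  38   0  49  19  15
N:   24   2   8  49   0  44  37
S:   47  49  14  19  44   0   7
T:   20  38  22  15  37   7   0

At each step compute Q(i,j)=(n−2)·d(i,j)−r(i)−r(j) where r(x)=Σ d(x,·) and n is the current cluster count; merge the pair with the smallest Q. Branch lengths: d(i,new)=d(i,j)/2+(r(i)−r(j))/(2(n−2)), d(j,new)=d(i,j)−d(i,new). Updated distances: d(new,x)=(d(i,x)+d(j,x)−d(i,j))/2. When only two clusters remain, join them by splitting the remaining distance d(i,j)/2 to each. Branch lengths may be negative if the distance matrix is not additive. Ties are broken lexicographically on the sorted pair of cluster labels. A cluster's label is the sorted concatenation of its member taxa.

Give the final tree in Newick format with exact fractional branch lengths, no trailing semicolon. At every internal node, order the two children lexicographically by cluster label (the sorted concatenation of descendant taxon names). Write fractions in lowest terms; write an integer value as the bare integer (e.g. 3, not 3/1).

1. join B+N (d=2, Q=-342) ⇒ BN; edges |B|=17/5, |N|=-7/5
  updated: d(A,BN)=59/2, d(BN,F)=43/2, d(BN,J)=36, d(BN,S)=91/2, d(BN,T)=73/2
2. join A+BN (d=59/2, Q=-459/2) ⇒ ABN; edges |A|=255/16, |BN|=217/16
  updated: d(ABN,F)=13, d(ABN,J)=109/4, d(ABN,S)=63/2, d(ABN,T)=27/2
3. join ABN+F (d=13, Q=-533/4) ⇒ ABFN; edges |ABN|=149/24, |F|=163/24
  updated: d(ABFN,J)=209/8, d(ABFN,S)=65/4, d(ABFN,T)=45/4
4. join ABFN+T (d=45/4, Q=-515/8) ⇒ ABFNT; edges |ABFN|=343/32, |T|=17/32
  updated: d(ABFNT,J)=239/16, d(ABFNT,S)=6
5. join ABFNT+J (d=239/16, Q=-639/16) ⇒ ABFJNT; edges |ABFNT|=31/32, |J|=447/32
  updated: d(ABFJNT,S)=161/32
6. join ABFJNT+S (d=161/32) ⇒ ABFJNST; edges |ABFJNT|=161/64, |S|=161/64
final tree: (((((A:255/16,(B:17/5,N:-7/5):217/16):149/24,F:163/24):343/32,T:17/32):31/32,J:447/32):161/64,S:161/64)
total length: 2423/32

(((((A:255/16,(B:17/5,N:-7/5):217/16):149/24,F:163/24):343/32,T:17/32):31/32,J:447/32):161/64,S:161/64)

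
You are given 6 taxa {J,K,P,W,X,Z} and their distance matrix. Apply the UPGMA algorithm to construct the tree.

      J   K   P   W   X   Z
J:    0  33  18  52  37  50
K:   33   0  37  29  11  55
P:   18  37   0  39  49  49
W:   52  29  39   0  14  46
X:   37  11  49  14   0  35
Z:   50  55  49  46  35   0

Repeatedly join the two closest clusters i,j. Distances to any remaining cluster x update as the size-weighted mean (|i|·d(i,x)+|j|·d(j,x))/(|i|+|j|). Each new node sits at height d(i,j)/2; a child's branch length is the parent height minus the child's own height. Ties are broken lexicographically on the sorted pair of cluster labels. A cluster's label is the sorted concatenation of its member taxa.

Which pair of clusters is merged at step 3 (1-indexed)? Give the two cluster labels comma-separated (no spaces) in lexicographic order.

step 1: merge (K,X) at d=11; branch lengths K→11/2, X→11/2; new cluster KX
  updated: d(J,KX)=35, d(KX,P)=43, d(KX,W)=43/2, d(KX,Z)=45
step 2: merge (J,P) at d=18; branch lengths J→9, P→9; new cluster JP
  updated: d(JP,KX)=39, d(JP,W)=91/2, d(JP,Z)=99/2
step 3: merge (KX,W) at d=43/2; branch lengths KX→21/4, W→43/4; new cluster KWX
  updated: d(JP,KWX)=247/6, d(KWX,Z)=136/3
step 4: merge (JP,KWX) at d=247/6; branch lengths JP→139/12, KWX→59/6; new cluster JKPWX
  updated: d(JKPWX,Z)=47
step 5: merge (JKPWX,Z) at d=47; branch lengths JKPWX→35/12, Z→47/2; new cluster JKPWXZ
final tree: (((J:9,P:9):139/12,((K:11/2,X:11/2):21/4,W:43/4):59/6):35/12,Z:47/2)
total length: 557/6

KX,W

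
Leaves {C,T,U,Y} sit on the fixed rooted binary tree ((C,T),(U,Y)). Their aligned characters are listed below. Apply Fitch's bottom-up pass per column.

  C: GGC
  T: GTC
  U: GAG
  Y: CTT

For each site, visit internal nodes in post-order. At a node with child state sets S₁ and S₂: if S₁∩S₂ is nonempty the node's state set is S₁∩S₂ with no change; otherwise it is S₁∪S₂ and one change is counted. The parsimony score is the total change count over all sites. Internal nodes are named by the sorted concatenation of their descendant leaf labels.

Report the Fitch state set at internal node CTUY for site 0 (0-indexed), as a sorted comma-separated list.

CT@0: {G} ∩ {G} = {G} (intersection, +0)
UY@0: {G} ∪ {C} = {C,G} (union, +1)
CTUY@0: {G} ∩ {C,G} = {G} (intersection, +0)
CT@1: {G} ∪ {T} = {G,T} (union, +1)
UY@1: {A} ∪ {T} = {A,T} (union, +1)
CTUY@1: {G,T} ∩ {A,T} = {T} (intersection, +0)
CT@2: {C} ∩ {C} = {C} (intersection, +0)
UY@2: {G} ∪ {T} = {G,T} (union, +1)
CTUY@2: {C} ∪ {G,T} = {C,G,T} (union, +1)
per-site changes: [1, 2, 2]; total = 5

G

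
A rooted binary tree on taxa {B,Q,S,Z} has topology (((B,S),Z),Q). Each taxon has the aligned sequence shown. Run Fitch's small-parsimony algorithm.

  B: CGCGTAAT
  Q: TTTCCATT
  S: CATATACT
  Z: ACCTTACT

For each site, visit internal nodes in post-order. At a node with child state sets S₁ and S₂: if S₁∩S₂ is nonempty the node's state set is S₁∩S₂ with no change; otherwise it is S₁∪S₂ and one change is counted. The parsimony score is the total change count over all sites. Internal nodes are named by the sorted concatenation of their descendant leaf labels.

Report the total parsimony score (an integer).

[col 0] BS: children B:{C}, S:{C} ∩→ {C}; cost 0
[col 0] BSZ: children BS:{C}, Z:{A} ∪→ {A,C}; cost 1
[col 0] BQSZ: children BSZ:{A,C}, Q:{T} ∪→ {A,C,T}; cost 1
[col 1] BS: children B:{G}, S:{A} ∪→ {A,G}; cost 1
[col 1] BSZ: children BS:{A,G}, Z:{C} ∪→ {A,C,G}; cost 1
[col 1] BQSZ: children BSZ:{A,C,G}, Q:{T} ∪→ {A,C,G,T}; cost 1
[col 2] BS: children B:{C}, S:{T} ∪→ {C,T}; cost 1
[col 2] BSZ: children BS:{C,T}, Z:{C} ∩→ {C}; cost 0
[col 2] BQSZ: children BSZ:{C}, Q:{T} ∪→ {C,T}; cost 1
[col 3] BS: children B:{G}, S:{A} ∪→ {A,G}; cost 1
[col 3] BSZ: children BS:{A,G}, Z:{T} ∪→ {A,G,T}; cost 1
[col 3] BQSZ: children BSZ:{A,G,T}, Q:{C} ∪→ {A,C,G,T}; cost 1
[col 4] BS: children B:{T}, S:{T} ∩→ {T}; cost 0
[col 4] BSZ: children BS:{T}, Z:{T} ∩→ {T}; cost 0
[col 4] BQSZ: children BSZ:{T}, Q:{C} ∪→ {C,T}; cost 1
[col 5] BS: children B:{A}, S:{A} ∩→ {A}; cost 0
[col 5] BSZ: children BS:{A}, Z:{A} ∩→ {A}; cost 0
[col 5] BQSZ: children BSZ:{A}, Q:{A} ∩→ {A}; cost 0
[col 6] BS: children B:{A}, S:{C} ∪→ {A,C}; cost 1
[col 6] BSZ: children BS:{A,C}, Z:{C} ∩→ {C}; cost 0
[col 6] BQSZ: children BSZ:{C}, Q:{T} ∪→ {C,T}; cost 1
[col 7] BS: children B:{T}, S:{T} ∩→ {T}; cost 0
[col 7] BSZ: children BS:{T}, Z:{T} ∩→ {T}; cost 0
[col 7] BQSZ: children BSZ:{T}, Q:{T} ∩→ {T}; cost 0
per-site changes: [2, 3, 2, 3, 1, 0, 2, 0]; total = 13

13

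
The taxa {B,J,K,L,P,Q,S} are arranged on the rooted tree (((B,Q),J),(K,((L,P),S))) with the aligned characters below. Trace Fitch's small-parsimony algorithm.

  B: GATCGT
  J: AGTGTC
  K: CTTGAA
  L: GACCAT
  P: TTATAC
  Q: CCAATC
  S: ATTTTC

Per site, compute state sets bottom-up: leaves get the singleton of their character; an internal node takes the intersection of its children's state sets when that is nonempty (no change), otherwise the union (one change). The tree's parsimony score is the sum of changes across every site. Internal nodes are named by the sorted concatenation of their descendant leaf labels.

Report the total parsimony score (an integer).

[col 0] BQ: children B:{G}, Q:{C} ∪→ {C,G}; cost 1
[col 0] BJQ: children BQ:{C,G}, J:{A} ∪→ {A,C,G}; cost 1
[col 0] LP: children L:{G}, P:{T} ∪→ {G,T}; cost 1
[col 0] LPS: children LP:{G,T}, S:{A} ∪→ {A,G,T}; cost 1
[col 0] KLPS: children K:{C}, LPS:{A,G,T} ∪→ {A,C,G,T}; cost 1
[col 0] BJKLPQS: children BJQ:{A,C,G}, KLPS:{A,C,G,T} ∩→ {A,C,G}; cost 0
[col 1] BQ: children B:{A}, Q:{C} ∪→ {A,C}; cost 1
[col 1] BJQ: children BQ:{A,C}, J:{G} ∪→ {A,C,G}; cost 1
[col 1] LP: children L:{A}, P:{T} ∪→ {A,T}; cost 1
[col 1] LPS: children LP:{A,T}, S:{T} ∩→ {T}; cost 0
[col 1] KLPS: children K:{T}, LPS:{T} ∩→ {T}; cost 0
[col 1] BJKLPQS: children BJQ:{A,C,G}, KLPS:{T} ∪→ {A,C,G,T}; cost 1
[col 2] BQ: children B:{T}, Q:{A} ∪→ {A,T}; cost 1
[col 2] BJQ: children BQ:{A,T}, J:{T} ∩→ {T}; cost 0
[col 2] LP: children L:{C}, P:{A} ∪→ {A,C}; cost 1
[col 2] LPS: children LP:{A,C}, S:{T} ∪→ {A,C,T}; cost 1
[col 2] KLPS: children K:{T}, LPS:{A,C,T} ∩→ {T}; cost 0
[col 2] BJKLPQS: children BJQ:{T}, KLPS:{T} ∩→ {T}; cost 0
[col 3] BQ: children B:{C}, Q:{A} ∪→ {A,C}; cost 1
[col 3] BJQ: children BQ:{A,C}, J:{G} ∪→ {A,C,G}; cost 1
[col 3] LP: children L:{C}, P:{T} ∪→ {C,T}; cost 1
[col 3] LPS: children LP:{C,T}, S:{T} ∩→ {T}; cost 0
[col 3] KLPS: children K:{G}, LPS:{T} ∪→ {G,T}; cost 1
[col 3] BJKLPQS: children BJQ:{A,C,G}, KLPS:{G,T} ∩→ {G}; cost 0
[col 4] BQ: children B:{G}, Q:{T} ∪→ {G,T}; cost 1
[col 4] BJQ: children BQ:{G,T}, J:{T} ∩→ {T}; cost 0
[col 4] LP: children L:{A}, P:{A} ∩→ {A}; cost 0
[col 4] LPS: children LP:{A}, S:{T} ∪→ {A,T}; cost 1
[col 4] KLPS: children K:{A}, LPS:{A,T} ∩→ {A}; cost 0
[col 4] BJKLPQS: children BJQ:{T}, KLPS:{A} ∪→ {A,T}; cost 1
[col 5] BQ: children B:{T}, Q:{C} ∪→ {C,T}; cost 1
[col 5] BJQ: children BQ:{C,T}, J:{C} ∩→ {C}; cost 0
[col 5] LP: children L:{T}, P:{C} ∪→ {C,T}; cost 1
[col 5] LPS: children LP:{C,T}, S:{C} ∩→ {C}; cost 0
[col 5] KLPS: children K:{A}, LPS:{C} ∪→ {A,C}; cost 1
[col 5] BJKLPQS: children BJQ:{C}, KLPS:{A,C} ∩→ {C}; cost 0
per-site changes: [5, 4, 3, 4, 3, 3]; total = 22

22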